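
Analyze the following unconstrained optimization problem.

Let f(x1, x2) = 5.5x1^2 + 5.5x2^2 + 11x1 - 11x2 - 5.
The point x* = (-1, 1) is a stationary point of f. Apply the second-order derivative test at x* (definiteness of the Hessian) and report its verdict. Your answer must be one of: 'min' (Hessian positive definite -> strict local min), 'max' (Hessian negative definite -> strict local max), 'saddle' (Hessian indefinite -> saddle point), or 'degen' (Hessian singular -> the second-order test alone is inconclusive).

Compute the Hessian H = grad^2 f:
  H = [[11, 0], [0, 11]]
Verify stationarity: grad f(x*) = H x* + g = (0, 0).
Eigenvalues of H: 11, 11.
Both eigenvalues > 0, so H is positive definite -> x* is a strict local min.

min


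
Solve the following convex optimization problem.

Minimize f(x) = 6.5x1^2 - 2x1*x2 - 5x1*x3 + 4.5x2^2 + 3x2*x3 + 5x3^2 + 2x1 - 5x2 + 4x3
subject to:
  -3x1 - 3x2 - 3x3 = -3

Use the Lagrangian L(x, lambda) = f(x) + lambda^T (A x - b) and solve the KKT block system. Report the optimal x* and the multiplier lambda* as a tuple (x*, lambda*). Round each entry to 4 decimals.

Form the Lagrangian:
  L(x, lambda) = (1/2) x^T Q x + c^T x + lambda^T (A x - b)
Stationarity (grad_x L = 0): Q x + c + A^T lambda = 0.
Primal feasibility: A x = b.

This gives the KKT block system:
  [ Q   A^T ] [ x     ]   [-c ]
  [ A    0  ] [ lambda ] = [ b ]

Solving the linear system:
  x*      = (0.1854, 1.0881, -0.2736)
  lambda* = (1.2006)
  f(x*)   = -1.2812

x* = (0.1854, 1.0881, -0.2736), lambda* = (1.2006)


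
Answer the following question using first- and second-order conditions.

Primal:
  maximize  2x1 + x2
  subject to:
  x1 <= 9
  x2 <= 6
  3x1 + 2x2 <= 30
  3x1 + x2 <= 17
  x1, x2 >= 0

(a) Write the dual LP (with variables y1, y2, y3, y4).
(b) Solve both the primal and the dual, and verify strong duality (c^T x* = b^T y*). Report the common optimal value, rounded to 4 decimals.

The standard primal-dual pair for 'max c^T x s.t. A x <= b, x >= 0' is:
  Dual:  min b^T y  s.t.  A^T y >= c,  y >= 0.

So the dual LP is:
  minimize  9y1 + 6y2 + 30y3 + 17y4
  subject to:
    y1 + 3y3 + 3y4 >= 2
    y2 + 2y3 + y4 >= 1
    y1, y2, y3, y4 >= 0

Solving the primal: x* = (3.6667, 6).
  primal value c^T x* = 13.3333.
Solving the dual: y* = (0, 0.3333, 0, 0.6667).
  dual value b^T y* = 13.3333.
Strong duality: c^T x* = b^T y*. Confirmed.

13.3333


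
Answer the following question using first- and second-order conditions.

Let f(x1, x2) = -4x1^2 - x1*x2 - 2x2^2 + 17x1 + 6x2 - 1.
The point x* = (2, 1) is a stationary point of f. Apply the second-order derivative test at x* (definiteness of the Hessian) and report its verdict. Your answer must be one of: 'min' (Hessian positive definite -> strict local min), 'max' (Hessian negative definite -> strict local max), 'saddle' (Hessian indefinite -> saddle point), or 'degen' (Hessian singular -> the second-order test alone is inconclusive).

Compute the Hessian H = grad^2 f:
  H = [[-8, -1], [-1, -4]]
Verify stationarity: grad f(x*) = H x* + g = (0, 0).
Eigenvalues of H: -8.2361, -3.7639.
Both eigenvalues < 0, so H is negative definite -> x* is a strict local max.

max


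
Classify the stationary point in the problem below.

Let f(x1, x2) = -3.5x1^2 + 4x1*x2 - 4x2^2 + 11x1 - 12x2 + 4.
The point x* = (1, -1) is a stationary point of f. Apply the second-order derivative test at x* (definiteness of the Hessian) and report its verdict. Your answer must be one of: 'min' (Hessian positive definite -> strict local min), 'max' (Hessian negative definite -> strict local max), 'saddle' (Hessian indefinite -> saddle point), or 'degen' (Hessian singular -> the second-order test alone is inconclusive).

Compute the Hessian H = grad^2 f:
  H = [[-7, 4], [4, -8]]
Verify stationarity: grad f(x*) = H x* + g = (0, 0).
Eigenvalues of H: -11.5311, -3.4689.
Both eigenvalues < 0, so H is negative definite -> x* is a strict local max.

max


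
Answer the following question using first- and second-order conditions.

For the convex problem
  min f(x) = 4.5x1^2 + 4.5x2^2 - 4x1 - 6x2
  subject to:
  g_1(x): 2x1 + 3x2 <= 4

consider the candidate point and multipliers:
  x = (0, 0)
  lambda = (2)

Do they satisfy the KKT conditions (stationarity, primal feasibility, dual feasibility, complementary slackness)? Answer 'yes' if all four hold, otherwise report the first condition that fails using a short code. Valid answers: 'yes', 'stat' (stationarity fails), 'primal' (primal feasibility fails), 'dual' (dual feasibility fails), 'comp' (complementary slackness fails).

Gradient of f: grad f(x) = Q x + c = (-4, -6)
Constraint values g_i(x) = a_i^T x - b_i:
  g_1((0, 0)) = -4
Stationarity residual: grad f(x) + sum_i lambda_i a_i = (0, 0)
  -> stationarity OK
Primal feasibility (all g_i <= 0): OK
Dual feasibility (all lambda_i >= 0): OK
Complementary slackness (lambda_i * g_i(x) = 0 for all i): FAILS

Verdict: the first failing condition is complementary_slackness -> comp.

comp


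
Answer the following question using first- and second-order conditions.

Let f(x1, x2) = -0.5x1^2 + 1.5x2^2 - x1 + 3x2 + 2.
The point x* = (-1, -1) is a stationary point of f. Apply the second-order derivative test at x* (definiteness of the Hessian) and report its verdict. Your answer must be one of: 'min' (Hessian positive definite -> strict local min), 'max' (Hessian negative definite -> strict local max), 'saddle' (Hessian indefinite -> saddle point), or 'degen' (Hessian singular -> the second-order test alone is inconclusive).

Compute the Hessian H = grad^2 f:
  H = [[-1, 0], [0, 3]]
Verify stationarity: grad f(x*) = H x* + g = (0, 0).
Eigenvalues of H: -1, 3.
Eigenvalues have mixed signs, so H is indefinite -> x* is a saddle point.

saddle


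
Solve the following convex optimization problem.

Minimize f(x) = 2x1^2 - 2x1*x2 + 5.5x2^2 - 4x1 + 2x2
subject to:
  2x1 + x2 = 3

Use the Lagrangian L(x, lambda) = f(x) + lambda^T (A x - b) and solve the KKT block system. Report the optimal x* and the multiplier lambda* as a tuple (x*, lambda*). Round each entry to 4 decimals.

Form the Lagrangian:
  L(x, lambda) = (1/2) x^T Q x + c^T x + lambda^T (A x - b)
Stationarity (grad_x L = 0): Q x + c + A^T lambda = 0.
Primal feasibility: A x = b.

This gives the KKT block system:
  [ Q   A^T ] [ x     ]   [-c ]
  [ A    0  ] [ lambda ] = [ b ]

Solving the linear system:
  x*      = (1.4286, 0.1429)
  lambda* = (-0.7143)
  f(x*)   = -1.6429

x* = (1.4286, 0.1429), lambda* = (-0.7143)


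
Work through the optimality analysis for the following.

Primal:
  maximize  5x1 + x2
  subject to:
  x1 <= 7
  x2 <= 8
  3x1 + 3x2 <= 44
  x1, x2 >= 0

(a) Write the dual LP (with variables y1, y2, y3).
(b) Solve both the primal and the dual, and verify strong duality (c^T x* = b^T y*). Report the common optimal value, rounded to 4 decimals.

The standard primal-dual pair for 'max c^T x s.t. A x <= b, x >= 0' is:
  Dual:  min b^T y  s.t.  A^T y >= c,  y >= 0.

So the dual LP is:
  minimize  7y1 + 8y2 + 44y3
  subject to:
    y1 + 3y3 >= 5
    y2 + 3y3 >= 1
    y1, y2, y3 >= 0

Solving the primal: x* = (7, 7.6667).
  primal value c^T x* = 42.6667.
Solving the dual: y* = (4, 0, 0.3333).
  dual value b^T y* = 42.6667.
Strong duality: c^T x* = b^T y*. Confirmed.

42.6667


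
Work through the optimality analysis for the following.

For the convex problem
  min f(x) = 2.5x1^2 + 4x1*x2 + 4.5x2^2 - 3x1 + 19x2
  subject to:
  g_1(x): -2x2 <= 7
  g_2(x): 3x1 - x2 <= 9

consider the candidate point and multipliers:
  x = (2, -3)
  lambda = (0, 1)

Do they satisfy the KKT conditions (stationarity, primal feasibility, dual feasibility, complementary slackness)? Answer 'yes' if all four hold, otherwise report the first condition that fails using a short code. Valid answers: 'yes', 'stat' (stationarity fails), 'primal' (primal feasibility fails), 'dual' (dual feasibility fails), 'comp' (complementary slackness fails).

Gradient of f: grad f(x) = Q x + c = (-5, 0)
Constraint values g_i(x) = a_i^T x - b_i:
  g_1((2, -3)) = -1
  g_2((2, -3)) = 0
Stationarity residual: grad f(x) + sum_i lambda_i a_i = (-2, -1)
  -> stationarity FAILS
Primal feasibility (all g_i <= 0): OK
Dual feasibility (all lambda_i >= 0): OK
Complementary slackness (lambda_i * g_i(x) = 0 for all i): OK

Verdict: the first failing condition is stationarity -> stat.

stat


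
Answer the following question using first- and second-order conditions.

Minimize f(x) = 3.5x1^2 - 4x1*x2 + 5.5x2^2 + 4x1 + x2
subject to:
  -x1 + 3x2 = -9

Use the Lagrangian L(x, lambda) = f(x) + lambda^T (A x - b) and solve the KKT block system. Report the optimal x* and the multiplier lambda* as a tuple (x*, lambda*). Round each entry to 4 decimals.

Form the Lagrangian:
  L(x, lambda) = (1/2) x^T Q x + c^T x + lambda^T (A x - b)
Stationarity (grad_x L = 0): Q x + c + A^T lambda = 0.
Primal feasibility: A x = b.

This gives the KKT block system:
  [ Q   A^T ] [ x     ]   [-c ]
  [ A    0  ] [ lambda ] = [ b ]

Solving the linear system:
  x*      = (-0.96, -3.32)
  lambda* = (10.56)
  f(x*)   = 43.94

x* = (-0.96, -3.32), lambda* = (10.56)


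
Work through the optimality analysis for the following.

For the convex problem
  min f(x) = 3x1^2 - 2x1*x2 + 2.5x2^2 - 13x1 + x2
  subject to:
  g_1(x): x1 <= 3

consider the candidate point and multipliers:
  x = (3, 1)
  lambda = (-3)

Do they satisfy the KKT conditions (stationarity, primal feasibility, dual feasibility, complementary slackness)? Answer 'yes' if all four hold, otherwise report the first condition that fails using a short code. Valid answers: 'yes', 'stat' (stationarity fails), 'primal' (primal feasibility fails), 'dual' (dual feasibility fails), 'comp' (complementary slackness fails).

Gradient of f: grad f(x) = Q x + c = (3, 0)
Constraint values g_i(x) = a_i^T x - b_i:
  g_1((3, 1)) = 0
Stationarity residual: grad f(x) + sum_i lambda_i a_i = (0, 0)
  -> stationarity OK
Primal feasibility (all g_i <= 0): OK
Dual feasibility (all lambda_i >= 0): FAILS
Complementary slackness (lambda_i * g_i(x) = 0 for all i): OK

Verdict: the first failing condition is dual_feasibility -> dual.

dual


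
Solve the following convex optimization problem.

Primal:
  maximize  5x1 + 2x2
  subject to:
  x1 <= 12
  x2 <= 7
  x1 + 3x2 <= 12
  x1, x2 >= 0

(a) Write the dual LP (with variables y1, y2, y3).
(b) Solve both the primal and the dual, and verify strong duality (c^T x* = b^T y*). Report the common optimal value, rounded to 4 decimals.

The standard primal-dual pair for 'max c^T x s.t. A x <= b, x >= 0' is:
  Dual:  min b^T y  s.t.  A^T y >= c,  y >= 0.

So the dual LP is:
  minimize  12y1 + 7y2 + 12y3
  subject to:
    y1 + y3 >= 5
    y2 + 3y3 >= 2
    y1, y2, y3 >= 0

Solving the primal: x* = (12, 0).
  primal value c^T x* = 60.
Solving the dual: y* = (4.3333, 0, 0.6667).
  dual value b^T y* = 60.
Strong duality: c^T x* = b^T y*. Confirmed.

60


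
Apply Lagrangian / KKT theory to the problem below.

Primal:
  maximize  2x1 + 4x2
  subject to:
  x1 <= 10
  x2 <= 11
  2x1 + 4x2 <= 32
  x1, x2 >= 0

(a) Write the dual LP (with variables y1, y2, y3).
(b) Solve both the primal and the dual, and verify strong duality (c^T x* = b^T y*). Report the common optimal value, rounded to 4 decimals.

The standard primal-dual pair for 'max c^T x s.t. A x <= b, x >= 0' is:
  Dual:  min b^T y  s.t.  A^T y >= c,  y >= 0.

So the dual LP is:
  minimize  10y1 + 11y2 + 32y3
  subject to:
    y1 + 2y3 >= 2
    y2 + 4y3 >= 4
    y1, y2, y3 >= 0

Solving the primal: x* = (0, 8).
  primal value c^T x* = 32.
Solving the dual: y* = (0, 0, 1).
  dual value b^T y* = 32.
Strong duality: c^T x* = b^T y*. Confirmed.

32


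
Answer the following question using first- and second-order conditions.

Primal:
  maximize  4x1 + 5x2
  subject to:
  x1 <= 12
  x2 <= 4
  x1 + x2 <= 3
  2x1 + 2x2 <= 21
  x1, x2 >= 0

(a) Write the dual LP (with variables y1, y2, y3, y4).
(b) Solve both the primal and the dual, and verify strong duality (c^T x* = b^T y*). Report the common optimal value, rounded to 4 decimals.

The standard primal-dual pair for 'max c^T x s.t. A x <= b, x >= 0' is:
  Dual:  min b^T y  s.t.  A^T y >= c,  y >= 0.

So the dual LP is:
  minimize  12y1 + 4y2 + 3y3 + 21y4
  subject to:
    y1 + y3 + 2y4 >= 4
    y2 + y3 + 2y4 >= 5
    y1, y2, y3, y4 >= 0

Solving the primal: x* = (0, 3).
  primal value c^T x* = 15.
Solving the dual: y* = (0, 0, 5, 0).
  dual value b^T y* = 15.
Strong duality: c^T x* = b^T y*. Confirmed.

15


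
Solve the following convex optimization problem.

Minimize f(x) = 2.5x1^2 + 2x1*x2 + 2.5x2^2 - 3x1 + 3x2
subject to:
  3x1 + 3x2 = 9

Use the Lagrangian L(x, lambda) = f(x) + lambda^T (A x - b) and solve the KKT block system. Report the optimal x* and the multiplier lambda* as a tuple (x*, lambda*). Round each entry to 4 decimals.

Form the Lagrangian:
  L(x, lambda) = (1/2) x^T Q x + c^T x + lambda^T (A x - b)
Stationarity (grad_x L = 0): Q x + c + A^T lambda = 0.
Primal feasibility: A x = b.

This gives the KKT block system:
  [ Q   A^T ] [ x     ]   [-c ]
  [ A    0  ] [ lambda ] = [ b ]

Solving the linear system:
  x*      = (2.5, 0.5)
  lambda* = (-3.5)
  f(x*)   = 12.75

x* = (2.5, 0.5), lambda* = (-3.5)


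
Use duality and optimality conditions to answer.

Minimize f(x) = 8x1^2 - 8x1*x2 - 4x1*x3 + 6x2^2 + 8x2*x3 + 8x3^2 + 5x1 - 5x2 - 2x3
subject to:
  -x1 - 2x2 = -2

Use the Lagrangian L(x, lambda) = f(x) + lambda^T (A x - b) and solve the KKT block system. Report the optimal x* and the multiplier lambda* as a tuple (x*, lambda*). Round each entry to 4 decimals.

Form the Lagrangian:
  L(x, lambda) = (1/2) x^T Q x + c^T x + lambda^T (A x - b)
Stationarity (grad_x L = 0): Q x + c + A^T lambda = 0.
Primal feasibility: A x = b.

This gives the KKT block system:
  [ Q   A^T ] [ x     ]   [-c ]
  [ A    0  ] [ lambda ] = [ b ]

Solving the linear system:
  x*      = (0.1522, 0.9239, -0.2989)
  lambda* = (1.2391)
  f(x*)   = -0.3913

x* = (0.1522, 0.9239, -0.2989), lambda* = (1.2391)


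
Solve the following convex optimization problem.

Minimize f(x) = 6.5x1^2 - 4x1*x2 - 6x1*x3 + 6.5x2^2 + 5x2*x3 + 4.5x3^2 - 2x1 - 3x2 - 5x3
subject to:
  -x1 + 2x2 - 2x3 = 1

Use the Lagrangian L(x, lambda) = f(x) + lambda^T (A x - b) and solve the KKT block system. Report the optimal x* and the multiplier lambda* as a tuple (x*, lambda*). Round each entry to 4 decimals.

Form the Lagrangian:
  L(x, lambda) = (1/2) x^T Q x + c^T x + lambda^T (A x - b)
Stationarity (grad_x L = 0): Q x + c + A^T lambda = 0.
Primal feasibility: A x = b.

This gives the KKT block system:
  [ Q   A^T ] [ x     ]   [-c ]
  [ A    0  ] [ lambda ] = [ b ]

Solving the linear system:
  x*      = (0.1816, 0.5652, -0.0256)
  lambda* = (-1.7468)
  f(x*)   = -0.0921

x* = (0.1816, 0.5652, -0.0256), lambda* = (-1.7468)


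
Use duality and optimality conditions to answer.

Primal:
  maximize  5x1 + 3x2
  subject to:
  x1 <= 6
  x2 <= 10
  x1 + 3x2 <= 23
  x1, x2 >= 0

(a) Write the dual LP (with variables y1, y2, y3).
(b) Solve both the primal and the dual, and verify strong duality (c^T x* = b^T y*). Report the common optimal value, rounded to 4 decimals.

The standard primal-dual pair for 'max c^T x s.t. A x <= b, x >= 0' is:
  Dual:  min b^T y  s.t.  A^T y >= c,  y >= 0.

So the dual LP is:
  minimize  6y1 + 10y2 + 23y3
  subject to:
    y1 + y3 >= 5
    y2 + 3y3 >= 3
    y1, y2, y3 >= 0

Solving the primal: x* = (6, 5.6667).
  primal value c^T x* = 47.
Solving the dual: y* = (4, 0, 1).
  dual value b^T y* = 47.
Strong duality: c^T x* = b^T y*. Confirmed.

47


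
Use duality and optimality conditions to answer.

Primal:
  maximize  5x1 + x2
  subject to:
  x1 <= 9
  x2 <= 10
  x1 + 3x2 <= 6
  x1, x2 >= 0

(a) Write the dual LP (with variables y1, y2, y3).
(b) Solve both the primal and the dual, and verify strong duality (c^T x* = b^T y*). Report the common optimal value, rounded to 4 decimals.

The standard primal-dual pair for 'max c^T x s.t. A x <= b, x >= 0' is:
  Dual:  min b^T y  s.t.  A^T y >= c,  y >= 0.

So the dual LP is:
  minimize  9y1 + 10y2 + 6y3
  subject to:
    y1 + y3 >= 5
    y2 + 3y3 >= 1
    y1, y2, y3 >= 0

Solving the primal: x* = (6, 0).
  primal value c^T x* = 30.
Solving the dual: y* = (0, 0, 5).
  dual value b^T y* = 30.
Strong duality: c^T x* = b^T y*. Confirmed.

30


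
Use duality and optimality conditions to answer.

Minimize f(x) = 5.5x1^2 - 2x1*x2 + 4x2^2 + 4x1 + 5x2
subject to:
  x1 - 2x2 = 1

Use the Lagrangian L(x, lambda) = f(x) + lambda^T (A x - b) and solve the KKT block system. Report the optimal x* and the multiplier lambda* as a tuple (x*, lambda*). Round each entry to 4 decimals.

Form the Lagrangian:
  L(x, lambda) = (1/2) x^T Q x + c^T x + lambda^T (A x - b)
Stationarity (grad_x L = 0): Q x + c + A^T lambda = 0.
Primal feasibility: A x = b.

This gives the KKT block system:
  [ Q   A^T ] [ x     ]   [-c ]
  [ A    0  ] [ lambda ] = [ b ]

Solving the linear system:
  x*      = (-0.5, -0.75)
  lambda* = (0)
  f(x*)   = -2.875

x* = (-0.5, -0.75), lambda* = (0)


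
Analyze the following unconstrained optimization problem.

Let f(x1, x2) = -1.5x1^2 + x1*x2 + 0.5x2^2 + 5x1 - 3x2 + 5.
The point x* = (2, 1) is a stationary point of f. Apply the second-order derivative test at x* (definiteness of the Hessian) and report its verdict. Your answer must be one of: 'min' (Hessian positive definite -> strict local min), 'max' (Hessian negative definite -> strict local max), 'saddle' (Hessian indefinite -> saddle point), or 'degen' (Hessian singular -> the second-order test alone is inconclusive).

Compute the Hessian H = grad^2 f:
  H = [[-3, 1], [1, 1]]
Verify stationarity: grad f(x*) = H x* + g = (0, 0).
Eigenvalues of H: -3.2361, 1.2361.
Eigenvalues have mixed signs, so H is indefinite -> x* is a saddle point.

saddle


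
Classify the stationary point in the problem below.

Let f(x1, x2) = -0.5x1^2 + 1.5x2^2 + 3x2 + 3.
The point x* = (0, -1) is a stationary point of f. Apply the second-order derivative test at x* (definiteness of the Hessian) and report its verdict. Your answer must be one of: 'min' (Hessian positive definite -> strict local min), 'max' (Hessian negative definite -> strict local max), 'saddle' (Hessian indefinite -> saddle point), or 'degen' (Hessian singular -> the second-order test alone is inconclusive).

Compute the Hessian H = grad^2 f:
  H = [[-1, 0], [0, 3]]
Verify stationarity: grad f(x*) = H x* + g = (0, 0).
Eigenvalues of H: -1, 3.
Eigenvalues have mixed signs, so H is indefinite -> x* is a saddle point.

saddle


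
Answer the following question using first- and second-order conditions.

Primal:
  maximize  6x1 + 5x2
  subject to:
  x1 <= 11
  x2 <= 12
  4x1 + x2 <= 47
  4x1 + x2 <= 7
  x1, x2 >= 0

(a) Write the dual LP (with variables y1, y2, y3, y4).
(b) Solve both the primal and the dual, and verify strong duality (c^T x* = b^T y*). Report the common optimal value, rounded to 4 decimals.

The standard primal-dual pair for 'max c^T x s.t. A x <= b, x >= 0' is:
  Dual:  min b^T y  s.t.  A^T y >= c,  y >= 0.

So the dual LP is:
  minimize  11y1 + 12y2 + 47y3 + 7y4
  subject to:
    y1 + 4y3 + 4y4 >= 6
    y2 + y3 + y4 >= 5
    y1, y2, y3, y4 >= 0

Solving the primal: x* = (0, 7).
  primal value c^T x* = 35.
Solving the dual: y* = (0, 0, 0, 5).
  dual value b^T y* = 35.
Strong duality: c^T x* = b^T y*. Confirmed.

35


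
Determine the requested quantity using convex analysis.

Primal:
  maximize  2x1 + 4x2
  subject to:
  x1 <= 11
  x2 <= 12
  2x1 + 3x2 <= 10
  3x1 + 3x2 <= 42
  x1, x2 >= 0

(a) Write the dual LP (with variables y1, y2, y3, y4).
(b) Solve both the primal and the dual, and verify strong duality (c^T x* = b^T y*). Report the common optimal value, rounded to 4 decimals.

The standard primal-dual pair for 'max c^T x s.t. A x <= b, x >= 0' is:
  Dual:  min b^T y  s.t.  A^T y >= c,  y >= 0.

So the dual LP is:
  minimize  11y1 + 12y2 + 10y3 + 42y4
  subject to:
    y1 + 2y3 + 3y4 >= 2
    y2 + 3y3 + 3y4 >= 4
    y1, y2, y3, y4 >= 0

Solving the primal: x* = (0, 3.3333).
  primal value c^T x* = 13.3333.
Solving the dual: y* = (0, 0, 1.3333, 0).
  dual value b^T y* = 13.3333.
Strong duality: c^T x* = b^T y*. Confirmed.

13.3333


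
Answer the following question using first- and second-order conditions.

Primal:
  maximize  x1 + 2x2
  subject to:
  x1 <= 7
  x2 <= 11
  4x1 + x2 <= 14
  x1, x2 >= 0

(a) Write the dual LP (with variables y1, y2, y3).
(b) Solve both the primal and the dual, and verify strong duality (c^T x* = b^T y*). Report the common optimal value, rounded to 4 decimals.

The standard primal-dual pair for 'max c^T x s.t. A x <= b, x >= 0' is:
  Dual:  min b^T y  s.t.  A^T y >= c,  y >= 0.

So the dual LP is:
  minimize  7y1 + 11y2 + 14y3
  subject to:
    y1 + 4y3 >= 1
    y2 + y3 >= 2
    y1, y2, y3 >= 0

Solving the primal: x* = (0.75, 11).
  primal value c^T x* = 22.75.
Solving the dual: y* = (0, 1.75, 0.25).
  dual value b^T y* = 22.75.
Strong duality: c^T x* = b^T y*. Confirmed.

22.75


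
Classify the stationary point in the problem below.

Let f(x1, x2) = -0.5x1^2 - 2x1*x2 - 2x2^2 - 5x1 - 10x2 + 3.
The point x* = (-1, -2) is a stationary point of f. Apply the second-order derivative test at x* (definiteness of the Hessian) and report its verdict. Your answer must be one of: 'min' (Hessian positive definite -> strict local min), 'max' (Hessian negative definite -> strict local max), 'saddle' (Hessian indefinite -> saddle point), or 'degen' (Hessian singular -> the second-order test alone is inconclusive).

Compute the Hessian H = grad^2 f:
  H = [[-1, -2], [-2, -4]]
Verify stationarity: grad f(x*) = H x* + g = (0, 0).
Eigenvalues of H: -5, 0.
H has a zero eigenvalue (singular; negative semidefinite but not definite), so H is neither positive definite, negative definite, nor indefinite. The second-order test alone is inconclusive -> degen.
(Indeed, f is constant along the null direction of H through x*, so x* is not a strict local extremum.)

degen


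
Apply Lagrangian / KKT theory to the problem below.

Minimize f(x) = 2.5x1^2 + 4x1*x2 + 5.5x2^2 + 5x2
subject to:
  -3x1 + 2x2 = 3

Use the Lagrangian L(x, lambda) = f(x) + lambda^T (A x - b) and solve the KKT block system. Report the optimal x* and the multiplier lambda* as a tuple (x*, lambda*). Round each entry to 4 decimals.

Form the Lagrangian:
  L(x, lambda) = (1/2) x^T Q x + c^T x + lambda^T (A x - b)
Stationarity (grad_x L = 0): Q x + c + A^T lambda = 0.
Primal feasibility: A x = b.

This gives the KKT block system:
  [ Q   A^T ] [ x     ]   [-c ]
  [ A    0  ] [ lambda ] = [ b ]

Solving the linear system:
  x*      = (-0.9162, 0.1257)
  lambda* = (-1.3593)
  f(x*)   = 2.3533

x* = (-0.9162, 0.1257), lambda* = (-1.3593)


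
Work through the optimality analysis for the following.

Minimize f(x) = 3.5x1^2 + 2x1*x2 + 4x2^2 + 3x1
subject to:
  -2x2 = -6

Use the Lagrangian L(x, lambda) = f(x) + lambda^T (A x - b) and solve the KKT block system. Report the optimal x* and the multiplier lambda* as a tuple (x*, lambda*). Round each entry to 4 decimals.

Form the Lagrangian:
  L(x, lambda) = (1/2) x^T Q x + c^T x + lambda^T (A x - b)
Stationarity (grad_x L = 0): Q x + c + A^T lambda = 0.
Primal feasibility: A x = b.

This gives the KKT block system:
  [ Q   A^T ] [ x     ]   [-c ]
  [ A    0  ] [ lambda ] = [ b ]

Solving the linear system:
  x*      = (-1.2857, 3)
  lambda* = (10.7143)
  f(x*)   = 30.2143

x* = (-1.2857, 3), lambda* = (10.7143)


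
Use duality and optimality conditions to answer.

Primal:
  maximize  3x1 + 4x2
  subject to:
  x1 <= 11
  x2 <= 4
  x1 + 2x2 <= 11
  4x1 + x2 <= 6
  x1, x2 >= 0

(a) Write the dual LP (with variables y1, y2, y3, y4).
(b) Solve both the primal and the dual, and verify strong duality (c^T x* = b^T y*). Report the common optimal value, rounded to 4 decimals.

The standard primal-dual pair for 'max c^T x s.t. A x <= b, x >= 0' is:
  Dual:  min b^T y  s.t.  A^T y >= c,  y >= 0.

So the dual LP is:
  minimize  11y1 + 4y2 + 11y3 + 6y4
  subject to:
    y1 + y3 + 4y4 >= 3
    y2 + 2y3 + y4 >= 4
    y1, y2, y3, y4 >= 0

Solving the primal: x* = (0.5, 4).
  primal value c^T x* = 17.5.
Solving the dual: y* = (0, 3.25, 0, 0.75).
  dual value b^T y* = 17.5.
Strong duality: c^T x* = b^T y*. Confirmed.

17.5


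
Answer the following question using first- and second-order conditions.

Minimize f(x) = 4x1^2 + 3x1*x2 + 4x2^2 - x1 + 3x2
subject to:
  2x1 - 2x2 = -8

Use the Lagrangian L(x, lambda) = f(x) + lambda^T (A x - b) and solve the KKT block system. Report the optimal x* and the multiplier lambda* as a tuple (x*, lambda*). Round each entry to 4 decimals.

Form the Lagrangian:
  L(x, lambda) = (1/2) x^T Q x + c^T x + lambda^T (A x - b)
Stationarity (grad_x L = 0): Q x + c + A^T lambda = 0.
Primal feasibility: A x = b.

This gives the KKT block system:
  [ Q   A^T ] [ x     ]   [-c ]
  [ A    0  ] [ lambda ] = [ b ]

Solving the linear system:
  x*      = (-2.0909, 1.9091)
  lambda* = (6)
  f(x*)   = 27.9091

x* = (-2.0909, 1.9091), lambda* = (6)


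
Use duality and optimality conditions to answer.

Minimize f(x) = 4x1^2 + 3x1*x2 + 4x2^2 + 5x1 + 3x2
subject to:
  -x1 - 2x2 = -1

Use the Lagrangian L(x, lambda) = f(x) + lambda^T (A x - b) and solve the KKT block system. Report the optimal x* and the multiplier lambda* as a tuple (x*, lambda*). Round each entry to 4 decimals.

Form the Lagrangian:
  L(x, lambda) = (1/2) x^T Q x + c^T x + lambda^T (A x - b)
Stationarity (grad_x L = 0): Q x + c + A^T lambda = 0.
Primal feasibility: A x = b.

This gives the KKT block system:
  [ Q   A^T ] [ x     ]   [-c ]
  [ A    0  ] [ lambda ] = [ b ]

Solving the linear system:
  x*      = (-0.4286, 0.7143)
  lambda* = (3.7143)
  f(x*)   = 1.8571

x* = (-0.4286, 0.7143), lambda* = (3.7143)


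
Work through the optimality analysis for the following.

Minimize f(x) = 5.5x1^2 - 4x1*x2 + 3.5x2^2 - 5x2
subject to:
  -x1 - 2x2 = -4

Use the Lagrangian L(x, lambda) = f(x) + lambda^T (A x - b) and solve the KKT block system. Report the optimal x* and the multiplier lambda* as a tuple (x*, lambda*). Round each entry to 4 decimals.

Form the Lagrangian:
  L(x, lambda) = (1/2) x^T Q x + c^T x + lambda^T (A x - b)
Stationarity (grad_x L = 0): Q x + c + A^T lambda = 0.
Primal feasibility: A x = b.

This gives the KKT block system:
  [ Q   A^T ] [ x     ]   [-c ]
  [ A    0  ] [ lambda ] = [ b ]

Solving the linear system:
  x*      = (0.7463, 1.6269)
  lambda* = (1.7015)
  f(x*)   = -0.6642

x* = (0.7463, 1.6269), lambda* = (1.7015)


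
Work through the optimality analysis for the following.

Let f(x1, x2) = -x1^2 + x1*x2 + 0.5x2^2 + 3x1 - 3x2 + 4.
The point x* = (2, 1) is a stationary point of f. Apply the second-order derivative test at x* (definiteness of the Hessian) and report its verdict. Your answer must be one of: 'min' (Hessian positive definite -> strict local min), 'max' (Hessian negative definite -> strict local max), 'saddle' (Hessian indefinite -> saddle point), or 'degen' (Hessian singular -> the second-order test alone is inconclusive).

Compute the Hessian H = grad^2 f:
  H = [[-2, 1], [1, 1]]
Verify stationarity: grad f(x*) = H x* + g = (0, 0).
Eigenvalues of H: -2.3028, 1.3028.
Eigenvalues have mixed signs, so H is indefinite -> x* is a saddle point.

saddle


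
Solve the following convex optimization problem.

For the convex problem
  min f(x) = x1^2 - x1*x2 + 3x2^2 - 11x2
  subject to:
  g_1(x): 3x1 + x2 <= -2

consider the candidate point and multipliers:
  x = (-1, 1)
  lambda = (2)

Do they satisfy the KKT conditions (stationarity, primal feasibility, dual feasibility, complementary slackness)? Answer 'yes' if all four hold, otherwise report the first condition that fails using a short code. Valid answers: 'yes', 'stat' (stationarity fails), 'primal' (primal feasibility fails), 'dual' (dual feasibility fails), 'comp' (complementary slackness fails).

Gradient of f: grad f(x) = Q x + c = (-3, -4)
Constraint values g_i(x) = a_i^T x - b_i:
  g_1((-1, 1)) = 0
Stationarity residual: grad f(x) + sum_i lambda_i a_i = (3, -2)
  -> stationarity FAILS
Primal feasibility (all g_i <= 0): OK
Dual feasibility (all lambda_i >= 0): OK
Complementary slackness (lambda_i * g_i(x) = 0 for all i): OK

Verdict: the first failing condition is stationarity -> stat.

stat


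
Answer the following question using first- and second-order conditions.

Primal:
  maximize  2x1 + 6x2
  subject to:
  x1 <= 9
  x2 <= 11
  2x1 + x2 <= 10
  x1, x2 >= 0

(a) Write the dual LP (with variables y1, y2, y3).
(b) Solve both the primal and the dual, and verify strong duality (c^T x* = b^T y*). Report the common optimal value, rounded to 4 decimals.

The standard primal-dual pair for 'max c^T x s.t. A x <= b, x >= 0' is:
  Dual:  min b^T y  s.t.  A^T y >= c,  y >= 0.

So the dual LP is:
  minimize  9y1 + 11y2 + 10y3
  subject to:
    y1 + 2y3 >= 2
    y2 + y3 >= 6
    y1, y2, y3 >= 0

Solving the primal: x* = (0, 10).
  primal value c^T x* = 60.
Solving the dual: y* = (0, 0, 6).
  dual value b^T y* = 60.
Strong duality: c^T x* = b^T y*. Confirmed.

60


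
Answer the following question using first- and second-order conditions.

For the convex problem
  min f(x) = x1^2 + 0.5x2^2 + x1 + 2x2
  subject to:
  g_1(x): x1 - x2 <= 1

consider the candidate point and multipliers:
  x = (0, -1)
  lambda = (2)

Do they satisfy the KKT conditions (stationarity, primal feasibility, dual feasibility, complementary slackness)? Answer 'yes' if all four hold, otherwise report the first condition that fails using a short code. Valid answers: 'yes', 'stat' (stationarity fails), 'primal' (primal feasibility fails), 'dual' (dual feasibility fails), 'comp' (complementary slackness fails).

Gradient of f: grad f(x) = Q x + c = (1, 1)
Constraint values g_i(x) = a_i^T x - b_i:
  g_1((0, -1)) = 0
Stationarity residual: grad f(x) + sum_i lambda_i a_i = (3, -1)
  -> stationarity FAILS
Primal feasibility (all g_i <= 0): OK
Dual feasibility (all lambda_i >= 0): OK
Complementary slackness (lambda_i * g_i(x) = 0 for all i): OK

Verdict: the first failing condition is stationarity -> stat.

stat


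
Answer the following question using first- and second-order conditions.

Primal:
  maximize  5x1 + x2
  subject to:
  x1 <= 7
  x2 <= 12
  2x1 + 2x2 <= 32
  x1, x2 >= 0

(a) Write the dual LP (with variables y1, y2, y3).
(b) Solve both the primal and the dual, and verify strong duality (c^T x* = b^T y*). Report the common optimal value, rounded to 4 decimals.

The standard primal-dual pair for 'max c^T x s.t. A x <= b, x >= 0' is:
  Dual:  min b^T y  s.t.  A^T y >= c,  y >= 0.

So the dual LP is:
  minimize  7y1 + 12y2 + 32y3
  subject to:
    y1 + 2y3 >= 5
    y2 + 2y3 >= 1
    y1, y2, y3 >= 0

Solving the primal: x* = (7, 9).
  primal value c^T x* = 44.
Solving the dual: y* = (4, 0, 0.5).
  dual value b^T y* = 44.
Strong duality: c^T x* = b^T y*. Confirmed.

44


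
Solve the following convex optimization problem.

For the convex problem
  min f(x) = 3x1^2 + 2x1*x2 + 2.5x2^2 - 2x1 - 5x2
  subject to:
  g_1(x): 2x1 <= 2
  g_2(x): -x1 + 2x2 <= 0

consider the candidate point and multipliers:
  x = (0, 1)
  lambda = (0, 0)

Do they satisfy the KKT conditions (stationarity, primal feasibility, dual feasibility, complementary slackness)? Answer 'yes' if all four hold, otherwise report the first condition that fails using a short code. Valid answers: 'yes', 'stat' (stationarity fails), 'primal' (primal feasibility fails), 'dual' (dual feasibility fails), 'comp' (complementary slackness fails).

Gradient of f: grad f(x) = Q x + c = (0, 0)
Constraint values g_i(x) = a_i^T x - b_i:
  g_1((0, 1)) = -2
  g_2((0, 1)) = 2
Stationarity residual: grad f(x) + sum_i lambda_i a_i = (0, 0)
  -> stationarity OK
Primal feasibility (all g_i <= 0): FAILS
Dual feasibility (all lambda_i >= 0): OK
Complementary slackness (lambda_i * g_i(x) = 0 for all i): OK

Verdict: the first failing condition is primal_feasibility -> primal.

primal


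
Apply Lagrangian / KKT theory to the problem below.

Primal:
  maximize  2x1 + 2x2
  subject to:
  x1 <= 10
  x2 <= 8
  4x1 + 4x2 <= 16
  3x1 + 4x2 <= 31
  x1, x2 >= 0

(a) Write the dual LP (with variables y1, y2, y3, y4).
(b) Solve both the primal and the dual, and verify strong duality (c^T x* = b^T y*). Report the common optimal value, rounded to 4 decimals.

The standard primal-dual pair for 'max c^T x s.t. A x <= b, x >= 0' is:
  Dual:  min b^T y  s.t.  A^T y >= c,  y >= 0.

So the dual LP is:
  minimize  10y1 + 8y2 + 16y3 + 31y4
  subject to:
    y1 + 4y3 + 3y4 >= 2
    y2 + 4y3 + 4y4 >= 2
    y1, y2, y3, y4 >= 0

Solving the primal: x* = (4, 0).
  primal value c^T x* = 8.
Solving the dual: y* = (0, 0, 0.5, 0).
  dual value b^T y* = 8.
Strong duality: c^T x* = b^T y*. Confirmed.

8


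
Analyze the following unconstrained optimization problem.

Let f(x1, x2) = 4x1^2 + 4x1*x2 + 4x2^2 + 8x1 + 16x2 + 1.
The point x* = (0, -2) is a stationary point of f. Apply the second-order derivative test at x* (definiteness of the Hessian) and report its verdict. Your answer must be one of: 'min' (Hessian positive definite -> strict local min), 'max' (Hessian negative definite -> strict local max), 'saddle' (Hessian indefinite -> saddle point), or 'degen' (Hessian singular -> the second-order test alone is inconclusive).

Compute the Hessian H = grad^2 f:
  H = [[8, 4], [4, 8]]
Verify stationarity: grad f(x*) = H x* + g = (0, 0).
Eigenvalues of H: 4, 12.
Both eigenvalues > 0, so H is positive definite -> x* is a strict local min.

min


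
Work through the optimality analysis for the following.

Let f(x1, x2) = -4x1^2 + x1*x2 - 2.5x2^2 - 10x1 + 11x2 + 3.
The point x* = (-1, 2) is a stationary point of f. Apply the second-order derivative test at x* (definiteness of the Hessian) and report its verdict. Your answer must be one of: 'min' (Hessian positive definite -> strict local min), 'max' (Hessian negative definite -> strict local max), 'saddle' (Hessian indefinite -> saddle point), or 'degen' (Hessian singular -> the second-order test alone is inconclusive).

Compute the Hessian H = grad^2 f:
  H = [[-8, 1], [1, -5]]
Verify stationarity: grad f(x*) = H x* + g = (0, 0).
Eigenvalues of H: -8.3028, -4.6972.
Both eigenvalues < 0, so H is negative definite -> x* is a strict local max.

max


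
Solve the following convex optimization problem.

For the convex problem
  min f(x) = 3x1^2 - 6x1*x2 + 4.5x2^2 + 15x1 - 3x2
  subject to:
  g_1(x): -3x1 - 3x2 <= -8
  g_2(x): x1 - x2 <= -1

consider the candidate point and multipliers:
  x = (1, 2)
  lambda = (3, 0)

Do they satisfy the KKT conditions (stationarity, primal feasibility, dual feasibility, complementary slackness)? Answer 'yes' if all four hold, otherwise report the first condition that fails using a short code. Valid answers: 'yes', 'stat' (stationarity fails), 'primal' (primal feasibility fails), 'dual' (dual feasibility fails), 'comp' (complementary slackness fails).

Gradient of f: grad f(x) = Q x + c = (9, 9)
Constraint values g_i(x) = a_i^T x - b_i:
  g_1((1, 2)) = -1
  g_2((1, 2)) = 0
Stationarity residual: grad f(x) + sum_i lambda_i a_i = (0, 0)
  -> stationarity OK
Primal feasibility (all g_i <= 0): OK
Dual feasibility (all lambda_i >= 0): OK
Complementary slackness (lambda_i * g_i(x) = 0 for all i): FAILS

Verdict: the first failing condition is complementary_slackness -> comp.

comp


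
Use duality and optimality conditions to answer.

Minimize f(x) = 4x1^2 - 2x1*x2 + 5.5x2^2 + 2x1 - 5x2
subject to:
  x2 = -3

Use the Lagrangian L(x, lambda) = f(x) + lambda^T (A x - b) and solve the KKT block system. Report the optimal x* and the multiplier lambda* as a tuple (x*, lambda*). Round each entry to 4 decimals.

Form the Lagrangian:
  L(x, lambda) = (1/2) x^T Q x + c^T x + lambda^T (A x - b)
Stationarity (grad_x L = 0): Q x + c + A^T lambda = 0.
Primal feasibility: A x = b.

This gives the KKT block system:
  [ Q   A^T ] [ x     ]   [-c ]
  [ A    0  ] [ lambda ] = [ b ]

Solving the linear system:
  x*      = (-1, -3)
  lambda* = (36)
  f(x*)   = 60.5

x* = (-1, -3), lambda* = (36)


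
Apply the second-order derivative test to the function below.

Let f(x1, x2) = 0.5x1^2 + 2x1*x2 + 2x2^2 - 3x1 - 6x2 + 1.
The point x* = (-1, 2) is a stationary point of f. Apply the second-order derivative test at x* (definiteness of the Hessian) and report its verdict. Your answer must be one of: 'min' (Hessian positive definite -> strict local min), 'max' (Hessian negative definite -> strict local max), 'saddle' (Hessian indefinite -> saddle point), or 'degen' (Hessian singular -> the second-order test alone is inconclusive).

Compute the Hessian H = grad^2 f:
  H = [[1, 2], [2, 4]]
Verify stationarity: grad f(x*) = H x* + g = (0, 0).
Eigenvalues of H: 0, 5.
H has a zero eigenvalue (singular; positive semidefinite but not definite), so H is neither positive definite, negative definite, nor indefinite. The second-order test alone is inconclusive -> degen.
(Indeed, f is constant along the null direction of H through x*, so x* is not a strict local extremum.)

degen


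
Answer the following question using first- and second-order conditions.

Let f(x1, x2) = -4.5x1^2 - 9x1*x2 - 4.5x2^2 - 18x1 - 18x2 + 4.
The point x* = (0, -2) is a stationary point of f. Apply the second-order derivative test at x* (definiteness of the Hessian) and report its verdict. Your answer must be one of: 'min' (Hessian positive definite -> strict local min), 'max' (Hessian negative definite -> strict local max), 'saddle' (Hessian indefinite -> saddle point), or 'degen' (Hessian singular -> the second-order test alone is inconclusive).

Compute the Hessian H = grad^2 f:
  H = [[-9, -9], [-9, -9]]
Verify stationarity: grad f(x*) = H x* + g = (0, 0).
Eigenvalues of H: -18, 0.
H has a zero eigenvalue (singular; negative semidefinite but not definite), so H is neither positive definite, negative definite, nor indefinite. The second-order test alone is inconclusive -> degen.
(Indeed, f is constant along the null direction of H through x*, so x* is not a strict local extremum.)

degen


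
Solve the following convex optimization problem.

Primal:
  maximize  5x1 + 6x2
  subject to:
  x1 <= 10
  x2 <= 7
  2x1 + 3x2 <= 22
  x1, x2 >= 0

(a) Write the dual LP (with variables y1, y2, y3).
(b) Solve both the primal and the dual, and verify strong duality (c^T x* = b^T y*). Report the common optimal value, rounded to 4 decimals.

The standard primal-dual pair for 'max c^T x s.t. A x <= b, x >= 0' is:
  Dual:  min b^T y  s.t.  A^T y >= c,  y >= 0.

So the dual LP is:
  minimize  10y1 + 7y2 + 22y3
  subject to:
    y1 + 2y3 >= 5
    y2 + 3y3 >= 6
    y1, y2, y3 >= 0

Solving the primal: x* = (10, 0.6667).
  primal value c^T x* = 54.
Solving the dual: y* = (1, 0, 2).
  dual value b^T y* = 54.
Strong duality: c^T x* = b^T y*. Confirmed.

54


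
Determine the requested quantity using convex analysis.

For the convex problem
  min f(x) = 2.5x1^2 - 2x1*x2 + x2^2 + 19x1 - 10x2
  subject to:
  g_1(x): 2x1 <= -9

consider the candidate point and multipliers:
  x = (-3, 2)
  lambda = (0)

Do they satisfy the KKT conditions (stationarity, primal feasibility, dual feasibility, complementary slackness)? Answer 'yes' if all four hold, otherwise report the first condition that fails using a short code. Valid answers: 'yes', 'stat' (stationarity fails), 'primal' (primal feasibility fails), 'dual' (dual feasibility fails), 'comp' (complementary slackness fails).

Gradient of f: grad f(x) = Q x + c = (0, 0)
Constraint values g_i(x) = a_i^T x - b_i:
  g_1((-3, 2)) = 3
Stationarity residual: grad f(x) + sum_i lambda_i a_i = (0, 0)
  -> stationarity OK
Primal feasibility (all g_i <= 0): FAILS
Dual feasibility (all lambda_i >= 0): OK
Complementary slackness (lambda_i * g_i(x) = 0 for all i): OK

Verdict: the first failing condition is primal_feasibility -> primal.

primal


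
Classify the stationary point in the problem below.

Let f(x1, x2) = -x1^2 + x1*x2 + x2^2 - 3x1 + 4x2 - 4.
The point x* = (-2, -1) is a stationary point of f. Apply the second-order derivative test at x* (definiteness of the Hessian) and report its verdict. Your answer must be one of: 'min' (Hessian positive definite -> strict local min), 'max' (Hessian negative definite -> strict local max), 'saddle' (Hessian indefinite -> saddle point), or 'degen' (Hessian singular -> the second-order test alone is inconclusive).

Compute the Hessian H = grad^2 f:
  H = [[-2, 1], [1, 2]]
Verify stationarity: grad f(x*) = H x* + g = (0, 0).
Eigenvalues of H: -2.2361, 2.2361.
Eigenvalues have mixed signs, so H is indefinite -> x* is a saddle point.

saddle
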